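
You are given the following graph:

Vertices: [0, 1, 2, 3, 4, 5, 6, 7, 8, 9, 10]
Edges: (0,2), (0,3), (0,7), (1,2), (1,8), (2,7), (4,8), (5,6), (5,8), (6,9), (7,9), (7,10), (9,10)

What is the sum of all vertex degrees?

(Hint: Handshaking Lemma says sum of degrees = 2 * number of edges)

Count edges: 13 edges.
By Handshaking Lemma: sum of degrees = 2 * 13 = 26.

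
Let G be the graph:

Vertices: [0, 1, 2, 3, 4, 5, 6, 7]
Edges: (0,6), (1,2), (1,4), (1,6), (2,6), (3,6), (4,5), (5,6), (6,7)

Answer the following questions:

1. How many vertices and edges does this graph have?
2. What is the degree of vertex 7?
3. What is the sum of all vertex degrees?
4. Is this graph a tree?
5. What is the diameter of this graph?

Count: 8 vertices, 9 edges.
Vertex 7 has neighbors [6], degree = 1.
Handshaking lemma: 2 * 9 = 18.
A tree on 8 vertices has 7 edges. This graph has 9 edges (2 extra). Not a tree.
Diameter (longest shortest path) = 3.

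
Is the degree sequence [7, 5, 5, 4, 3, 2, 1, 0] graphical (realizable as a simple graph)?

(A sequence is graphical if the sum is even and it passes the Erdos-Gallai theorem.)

Sum of degrees = 27. Sum is odd, so the sequence is NOT graphical.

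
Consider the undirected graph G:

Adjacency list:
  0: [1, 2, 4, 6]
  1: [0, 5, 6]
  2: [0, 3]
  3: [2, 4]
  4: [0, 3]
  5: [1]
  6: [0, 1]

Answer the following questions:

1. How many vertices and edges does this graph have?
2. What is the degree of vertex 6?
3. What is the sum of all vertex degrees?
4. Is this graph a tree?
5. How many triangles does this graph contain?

Count: 7 vertices, 8 edges.
Vertex 6 has neighbors [0, 1], degree = 2.
Handshaking lemma: 2 * 8 = 16.
A tree on 7 vertices has 6 edges. This graph has 8 edges (2 extra). Not a tree.
Number of triangles = 1.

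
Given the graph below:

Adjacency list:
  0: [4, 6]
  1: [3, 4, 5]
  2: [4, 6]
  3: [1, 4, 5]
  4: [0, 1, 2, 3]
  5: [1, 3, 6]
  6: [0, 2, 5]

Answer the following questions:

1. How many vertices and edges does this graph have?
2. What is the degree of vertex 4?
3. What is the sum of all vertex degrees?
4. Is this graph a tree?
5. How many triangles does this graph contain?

Count: 7 vertices, 10 edges.
Vertex 4 has neighbors [0, 1, 2, 3], degree = 4.
Handshaking lemma: 2 * 10 = 20.
A tree on 7 vertices has 6 edges. This graph has 10 edges (4 extra). Not a tree.
Number of triangles = 2.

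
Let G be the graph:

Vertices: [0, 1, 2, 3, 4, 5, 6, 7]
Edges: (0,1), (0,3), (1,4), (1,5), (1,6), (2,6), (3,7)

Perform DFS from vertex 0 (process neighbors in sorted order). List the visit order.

DFS from vertex 0 (neighbors processed in ascending order):
Visit order: 0, 1, 4, 5, 6, 2, 3, 7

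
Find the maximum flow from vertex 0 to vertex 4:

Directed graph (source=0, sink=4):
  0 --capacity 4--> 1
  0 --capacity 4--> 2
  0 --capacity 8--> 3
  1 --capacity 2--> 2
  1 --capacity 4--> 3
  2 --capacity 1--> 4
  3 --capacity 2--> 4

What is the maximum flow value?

Computing max flow:
  Flow on (0->2): 1/4
  Flow on (0->3): 2/8
  Flow on (2->4): 1/1
  Flow on (3->4): 2/2
Maximum flow = 3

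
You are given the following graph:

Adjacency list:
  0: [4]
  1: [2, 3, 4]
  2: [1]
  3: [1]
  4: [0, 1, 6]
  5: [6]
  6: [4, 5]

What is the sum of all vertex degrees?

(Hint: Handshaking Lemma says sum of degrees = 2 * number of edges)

Count edges: 6 edges.
By Handshaking Lemma: sum of degrees = 2 * 6 = 12.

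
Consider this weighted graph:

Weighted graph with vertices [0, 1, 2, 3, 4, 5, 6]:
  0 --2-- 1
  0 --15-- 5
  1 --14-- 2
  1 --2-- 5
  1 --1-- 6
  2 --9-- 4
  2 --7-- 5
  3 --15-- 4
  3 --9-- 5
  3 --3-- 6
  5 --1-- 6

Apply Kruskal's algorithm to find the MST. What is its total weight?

Applying Kruskal's algorithm (sort edges by weight, add if no cycle):
  Add (1,6) w=1
  Add (5,6) w=1
  Add (0,1) w=2
  Skip (1,5) w=2 (creates cycle)
  Add (3,6) w=3
  Add (2,5) w=7
  Add (2,4) w=9
  Skip (3,5) w=9 (creates cycle)
  Skip (1,2) w=14 (creates cycle)
  Skip (0,5) w=15 (creates cycle)
  Skip (3,4) w=15 (creates cycle)
MST weight = 23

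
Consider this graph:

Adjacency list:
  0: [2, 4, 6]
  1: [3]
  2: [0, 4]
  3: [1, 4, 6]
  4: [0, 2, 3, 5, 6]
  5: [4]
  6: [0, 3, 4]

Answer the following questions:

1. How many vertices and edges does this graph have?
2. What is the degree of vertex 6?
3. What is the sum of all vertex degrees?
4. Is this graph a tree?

Count: 7 vertices, 9 edges.
Vertex 6 has neighbors [0, 3, 4], degree = 3.
Handshaking lemma: 2 * 9 = 18.
A tree on 7 vertices has 6 edges. This graph has 9 edges (3 extra). Not a tree.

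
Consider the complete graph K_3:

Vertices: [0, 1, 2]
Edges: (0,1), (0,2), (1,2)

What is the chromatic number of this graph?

In K_3, every vertex is adjacent to every other vertex.
Each vertex needs a unique color.
Chromatic number = 3.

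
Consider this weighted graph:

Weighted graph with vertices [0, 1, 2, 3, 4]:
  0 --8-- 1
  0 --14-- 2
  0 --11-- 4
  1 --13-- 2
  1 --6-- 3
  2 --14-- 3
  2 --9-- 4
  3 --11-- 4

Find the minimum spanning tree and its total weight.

Applying Kruskal's algorithm (sort edges by weight, add if no cycle):
  Add (1,3) w=6
  Add (0,1) w=8
  Add (2,4) w=9
  Add (0,4) w=11
  Skip (3,4) w=11 (creates cycle)
  Skip (1,2) w=13 (creates cycle)
  Skip (0,2) w=14 (creates cycle)
  Skip (2,3) w=14 (creates cycle)
MST weight = 34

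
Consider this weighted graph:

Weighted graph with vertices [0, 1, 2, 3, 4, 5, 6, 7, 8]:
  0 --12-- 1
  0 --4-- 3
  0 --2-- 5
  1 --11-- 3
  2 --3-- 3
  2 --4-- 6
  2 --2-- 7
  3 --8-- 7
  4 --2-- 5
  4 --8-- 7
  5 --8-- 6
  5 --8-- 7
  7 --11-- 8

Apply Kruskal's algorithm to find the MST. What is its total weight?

Applying Kruskal's algorithm (sort edges by weight, add if no cycle):
  Add (0,5) w=2
  Add (2,7) w=2
  Add (4,5) w=2
  Add (2,3) w=3
  Add (0,3) w=4
  Add (2,6) w=4
  Skip (3,7) w=8 (creates cycle)
  Skip (4,7) w=8 (creates cycle)
  Skip (5,7) w=8 (creates cycle)
  Skip (5,6) w=8 (creates cycle)
  Add (1,3) w=11
  Add (7,8) w=11
  Skip (0,1) w=12 (creates cycle)
MST weight = 39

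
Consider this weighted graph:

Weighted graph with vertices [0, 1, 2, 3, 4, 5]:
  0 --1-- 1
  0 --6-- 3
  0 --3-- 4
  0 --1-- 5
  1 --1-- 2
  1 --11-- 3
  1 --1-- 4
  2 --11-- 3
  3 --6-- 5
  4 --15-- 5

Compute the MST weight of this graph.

Applying Kruskal's algorithm (sort edges by weight, add if no cycle):
  Add (0,1) w=1
  Add (0,5) w=1
  Add (1,2) w=1
  Add (1,4) w=1
  Skip (0,4) w=3 (creates cycle)
  Add (0,3) w=6
  Skip (3,5) w=6 (creates cycle)
  Skip (1,3) w=11 (creates cycle)
  Skip (2,3) w=11 (creates cycle)
  Skip (4,5) w=15 (creates cycle)
MST weight = 10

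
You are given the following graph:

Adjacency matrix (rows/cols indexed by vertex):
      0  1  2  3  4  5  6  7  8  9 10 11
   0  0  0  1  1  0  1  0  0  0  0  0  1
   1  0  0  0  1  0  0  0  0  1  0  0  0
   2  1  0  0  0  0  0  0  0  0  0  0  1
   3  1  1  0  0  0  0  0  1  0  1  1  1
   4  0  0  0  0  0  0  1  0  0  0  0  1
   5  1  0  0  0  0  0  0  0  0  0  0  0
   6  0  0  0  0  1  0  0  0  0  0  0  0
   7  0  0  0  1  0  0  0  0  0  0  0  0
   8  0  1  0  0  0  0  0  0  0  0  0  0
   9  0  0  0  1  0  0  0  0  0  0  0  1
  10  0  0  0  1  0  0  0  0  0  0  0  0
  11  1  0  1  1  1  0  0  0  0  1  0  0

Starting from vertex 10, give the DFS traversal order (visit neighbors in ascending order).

DFS from vertex 10 (neighbors processed in ascending order):
Visit order: 10, 3, 0, 2, 11, 4, 6, 9, 5, 1, 8, 7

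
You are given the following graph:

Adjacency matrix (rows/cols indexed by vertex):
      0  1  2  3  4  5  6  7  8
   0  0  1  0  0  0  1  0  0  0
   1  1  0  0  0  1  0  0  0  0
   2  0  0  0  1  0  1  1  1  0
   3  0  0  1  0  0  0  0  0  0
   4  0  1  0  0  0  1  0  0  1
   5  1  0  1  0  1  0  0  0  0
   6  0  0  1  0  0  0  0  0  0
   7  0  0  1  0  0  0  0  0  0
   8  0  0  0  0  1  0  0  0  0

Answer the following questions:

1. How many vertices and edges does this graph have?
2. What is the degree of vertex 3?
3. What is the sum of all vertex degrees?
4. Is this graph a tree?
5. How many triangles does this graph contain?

Count: 9 vertices, 9 edges.
Vertex 3 has neighbors [2], degree = 1.
Handshaking lemma: 2 * 9 = 18.
A tree on 9 vertices has 8 edges. This graph has 9 edges (1 extra). Not a tree.
Number of triangles = 0.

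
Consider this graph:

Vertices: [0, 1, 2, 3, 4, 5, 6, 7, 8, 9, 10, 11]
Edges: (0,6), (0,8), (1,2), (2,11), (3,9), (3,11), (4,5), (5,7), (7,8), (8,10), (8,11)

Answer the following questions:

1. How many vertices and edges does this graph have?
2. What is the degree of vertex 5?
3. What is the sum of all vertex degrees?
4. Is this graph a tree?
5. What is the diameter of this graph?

Count: 12 vertices, 11 edges.
Vertex 5 has neighbors [4, 7], degree = 2.
Handshaking lemma: 2 * 11 = 22.
A graph is a tree iff it is connected and has exactly n-1 edges. This graph is connected (all 12 vertices in one component) and has 12-1 = 11 edges. It is a tree.
Diameter (longest shortest path) = 6.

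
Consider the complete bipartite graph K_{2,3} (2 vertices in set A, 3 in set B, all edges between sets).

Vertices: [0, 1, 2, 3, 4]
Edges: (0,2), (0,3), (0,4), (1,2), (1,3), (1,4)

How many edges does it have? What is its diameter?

K_{2,3} has 2 * 3 = 6 edges.
Any vertex reaches any opposite-side vertex in 1 step; same-side vertices reach in 2 steps via any opposite-side vertex.
Diameter = 2.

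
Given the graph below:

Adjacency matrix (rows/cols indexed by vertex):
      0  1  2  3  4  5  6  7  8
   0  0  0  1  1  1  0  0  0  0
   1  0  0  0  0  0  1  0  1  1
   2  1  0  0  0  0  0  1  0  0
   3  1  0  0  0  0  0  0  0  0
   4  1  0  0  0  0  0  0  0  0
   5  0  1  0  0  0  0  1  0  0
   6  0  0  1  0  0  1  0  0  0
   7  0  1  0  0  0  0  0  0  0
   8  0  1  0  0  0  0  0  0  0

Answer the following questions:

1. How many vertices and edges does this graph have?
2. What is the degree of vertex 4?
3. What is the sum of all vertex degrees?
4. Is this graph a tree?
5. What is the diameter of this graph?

Count: 9 vertices, 8 edges.
Vertex 4 has neighbors [0], degree = 1.
Handshaking lemma: 2 * 8 = 16.
A graph is a tree iff it is connected and has exactly n-1 edges. This graph is connected (all 9 vertices in one component) and has 9-1 = 8 edges. It is a tree.
Diameter (longest shortest path) = 6.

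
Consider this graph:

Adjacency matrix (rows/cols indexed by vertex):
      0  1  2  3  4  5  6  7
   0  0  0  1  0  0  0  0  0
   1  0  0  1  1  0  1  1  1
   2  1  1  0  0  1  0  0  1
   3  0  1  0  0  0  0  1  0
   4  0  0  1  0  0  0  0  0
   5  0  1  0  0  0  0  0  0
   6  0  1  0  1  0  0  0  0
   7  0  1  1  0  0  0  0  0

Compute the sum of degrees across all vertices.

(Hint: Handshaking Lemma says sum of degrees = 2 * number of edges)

Count edges: 9 edges.
By Handshaking Lemma: sum of degrees = 2 * 9 = 18.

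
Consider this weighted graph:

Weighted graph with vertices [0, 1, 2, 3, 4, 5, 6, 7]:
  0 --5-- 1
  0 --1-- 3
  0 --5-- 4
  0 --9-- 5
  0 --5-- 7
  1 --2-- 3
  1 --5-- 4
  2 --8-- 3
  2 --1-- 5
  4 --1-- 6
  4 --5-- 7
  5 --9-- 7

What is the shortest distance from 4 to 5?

Using Dijkstra's algorithm from vertex 4:
Shortest path: 4 -> 0 -> 5
Total weight: 5 + 9 = 14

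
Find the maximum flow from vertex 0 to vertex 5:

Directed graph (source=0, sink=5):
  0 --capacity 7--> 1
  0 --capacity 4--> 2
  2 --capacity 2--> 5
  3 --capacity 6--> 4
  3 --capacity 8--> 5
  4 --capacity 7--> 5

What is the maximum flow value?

Computing max flow:
  Flow on (0->2): 2/4
  Flow on (2->5): 2/2
Maximum flow = 2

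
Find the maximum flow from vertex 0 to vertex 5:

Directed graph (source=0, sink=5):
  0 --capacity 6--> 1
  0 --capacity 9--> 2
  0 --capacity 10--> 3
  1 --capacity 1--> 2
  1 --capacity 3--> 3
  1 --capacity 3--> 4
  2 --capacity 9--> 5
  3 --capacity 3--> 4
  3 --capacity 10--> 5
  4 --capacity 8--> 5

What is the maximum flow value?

Computing max flow:
  Flow on (0->1): 6/6
  Flow on (0->2): 9/9
  Flow on (0->3): 10/10
  Flow on (1->3): 3/3
  Flow on (1->4): 3/3
  Flow on (2->5): 9/9
  Flow on (3->4): 3/3
  Flow on (3->5): 10/10
  Flow on (4->5): 6/8
Maximum flow = 25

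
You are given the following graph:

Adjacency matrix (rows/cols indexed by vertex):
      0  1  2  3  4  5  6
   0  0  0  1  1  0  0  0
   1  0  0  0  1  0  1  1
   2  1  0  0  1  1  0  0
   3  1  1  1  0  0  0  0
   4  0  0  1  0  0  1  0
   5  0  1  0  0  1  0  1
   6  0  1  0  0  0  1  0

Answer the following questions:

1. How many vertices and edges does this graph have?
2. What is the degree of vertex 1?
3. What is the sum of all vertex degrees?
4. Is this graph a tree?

Count: 7 vertices, 9 edges.
Vertex 1 has neighbors [3, 5, 6], degree = 3.
Handshaking lemma: 2 * 9 = 18.
A tree on 7 vertices has 6 edges. This graph has 9 edges (3 extra). Not a tree.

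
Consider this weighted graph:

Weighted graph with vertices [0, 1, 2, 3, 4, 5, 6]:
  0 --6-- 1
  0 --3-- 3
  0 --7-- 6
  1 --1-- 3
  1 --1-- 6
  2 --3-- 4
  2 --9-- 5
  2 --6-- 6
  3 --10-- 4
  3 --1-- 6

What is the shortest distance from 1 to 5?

Using Dijkstra's algorithm from vertex 1:
Shortest path: 1 -> 6 -> 2 -> 5
Total weight: 1 + 6 + 9 = 16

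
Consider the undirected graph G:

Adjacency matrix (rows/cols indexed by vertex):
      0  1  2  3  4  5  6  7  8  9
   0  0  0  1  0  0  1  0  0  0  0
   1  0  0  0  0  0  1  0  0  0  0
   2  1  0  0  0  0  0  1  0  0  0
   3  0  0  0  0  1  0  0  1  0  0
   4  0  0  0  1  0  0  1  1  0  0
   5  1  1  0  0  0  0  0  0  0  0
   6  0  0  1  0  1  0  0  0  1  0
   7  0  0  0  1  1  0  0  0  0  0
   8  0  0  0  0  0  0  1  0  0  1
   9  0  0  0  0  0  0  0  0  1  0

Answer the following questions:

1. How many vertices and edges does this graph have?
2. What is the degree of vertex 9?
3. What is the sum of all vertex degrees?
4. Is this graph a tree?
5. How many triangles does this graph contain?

Count: 10 vertices, 10 edges.
Vertex 9 has neighbors [8], degree = 1.
Handshaking lemma: 2 * 10 = 20.
A tree on 10 vertices has 9 edges. This graph has 10 edges (1 extra). Not a tree.
Number of triangles = 1.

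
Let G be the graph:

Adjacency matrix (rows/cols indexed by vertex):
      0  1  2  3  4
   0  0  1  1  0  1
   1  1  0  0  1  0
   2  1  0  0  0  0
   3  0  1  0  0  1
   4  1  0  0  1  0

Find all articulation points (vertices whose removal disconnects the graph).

An articulation point is a vertex whose removal disconnects the graph.
Articulation points: [0]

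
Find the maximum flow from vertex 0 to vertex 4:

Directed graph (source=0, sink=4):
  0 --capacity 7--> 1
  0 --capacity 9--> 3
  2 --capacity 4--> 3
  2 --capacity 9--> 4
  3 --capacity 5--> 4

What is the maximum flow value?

Computing max flow:
  Flow on (0->3): 5/9
  Flow on (3->4): 5/5
Maximum flow = 5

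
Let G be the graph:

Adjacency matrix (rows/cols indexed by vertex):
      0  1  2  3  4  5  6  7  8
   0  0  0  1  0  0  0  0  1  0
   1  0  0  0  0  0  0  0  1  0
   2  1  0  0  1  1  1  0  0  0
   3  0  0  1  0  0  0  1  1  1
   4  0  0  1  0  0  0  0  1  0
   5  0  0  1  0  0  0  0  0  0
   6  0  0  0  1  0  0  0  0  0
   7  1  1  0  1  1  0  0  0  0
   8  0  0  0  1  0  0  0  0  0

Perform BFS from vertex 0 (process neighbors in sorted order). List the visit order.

BFS from vertex 0 (neighbors processed in ascending order):
Visit order: 0, 2, 7, 3, 4, 5, 1, 6, 8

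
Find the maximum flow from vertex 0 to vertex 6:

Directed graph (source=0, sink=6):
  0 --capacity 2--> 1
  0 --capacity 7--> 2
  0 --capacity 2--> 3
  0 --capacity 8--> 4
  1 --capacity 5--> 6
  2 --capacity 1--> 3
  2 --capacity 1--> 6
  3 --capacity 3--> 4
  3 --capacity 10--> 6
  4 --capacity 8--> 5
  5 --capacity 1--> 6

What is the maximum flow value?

Computing max flow:
  Flow on (0->1): 2/2
  Flow on (0->2): 2/7
  Flow on (0->3): 2/2
  Flow on (0->4): 1/8
  Flow on (1->6): 2/5
  Flow on (2->3): 1/1
  Flow on (2->6): 1/1
  Flow on (3->6): 3/10
  Flow on (4->5): 1/8
  Flow on (5->6): 1/1
Maximum flow = 7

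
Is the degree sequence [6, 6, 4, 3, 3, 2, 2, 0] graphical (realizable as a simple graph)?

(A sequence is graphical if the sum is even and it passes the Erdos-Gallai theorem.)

Sum of degrees = 26. Sum is even and passes Erdos-Gallai. The sequence IS graphical.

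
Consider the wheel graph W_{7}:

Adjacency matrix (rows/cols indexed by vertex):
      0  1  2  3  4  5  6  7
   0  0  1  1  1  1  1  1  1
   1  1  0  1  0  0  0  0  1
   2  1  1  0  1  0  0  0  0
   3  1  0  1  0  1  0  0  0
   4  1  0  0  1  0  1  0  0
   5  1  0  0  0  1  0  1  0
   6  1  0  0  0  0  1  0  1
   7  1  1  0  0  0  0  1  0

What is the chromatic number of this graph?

W_{7} = C_{7} plus a hub adjacent to every cycle vertex.
The outer cycle needs 3 colors (odd cycle); the hub is adjacent to all of them so needs a fresh color.
Chromatic number = 3 + 1 = 4.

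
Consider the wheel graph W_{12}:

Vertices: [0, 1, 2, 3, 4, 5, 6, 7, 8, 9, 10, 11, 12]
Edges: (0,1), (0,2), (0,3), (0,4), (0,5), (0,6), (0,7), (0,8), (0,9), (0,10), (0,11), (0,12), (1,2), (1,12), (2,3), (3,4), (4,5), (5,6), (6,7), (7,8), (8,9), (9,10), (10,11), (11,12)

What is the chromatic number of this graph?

W_{12} = C_{12} plus a hub adjacent to every cycle vertex.
The outer cycle needs 2 colors (even cycle); the hub is adjacent to all of them so needs a fresh color.
Chromatic number = 2 + 1 = 3.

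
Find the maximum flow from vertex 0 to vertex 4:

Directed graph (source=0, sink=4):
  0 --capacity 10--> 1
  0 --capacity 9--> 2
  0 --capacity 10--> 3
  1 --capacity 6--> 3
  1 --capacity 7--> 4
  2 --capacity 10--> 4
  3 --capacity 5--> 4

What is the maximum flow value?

Computing max flow:
  Flow on (0->1): 7/10
  Flow on (0->2): 9/9
  Flow on (0->3): 5/10
  Flow on (1->4): 7/7
  Flow on (2->4): 9/10
  Flow on (3->4): 5/5
Maximum flow = 21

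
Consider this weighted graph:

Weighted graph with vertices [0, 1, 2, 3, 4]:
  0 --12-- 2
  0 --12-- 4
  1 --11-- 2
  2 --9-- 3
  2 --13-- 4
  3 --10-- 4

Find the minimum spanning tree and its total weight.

Applying Kruskal's algorithm (sort edges by weight, add if no cycle):
  Add (2,3) w=9
  Add (3,4) w=10
  Add (1,2) w=11
  Add (0,2) w=12
  Skip (0,4) w=12 (creates cycle)
  Skip (2,4) w=13 (creates cycle)
MST weight = 42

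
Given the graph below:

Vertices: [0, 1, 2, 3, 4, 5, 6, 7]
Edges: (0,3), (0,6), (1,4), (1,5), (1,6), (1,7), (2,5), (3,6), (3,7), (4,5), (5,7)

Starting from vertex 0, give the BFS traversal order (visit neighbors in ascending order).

BFS from vertex 0 (neighbors processed in ascending order):
Visit order: 0, 3, 6, 7, 1, 5, 4, 2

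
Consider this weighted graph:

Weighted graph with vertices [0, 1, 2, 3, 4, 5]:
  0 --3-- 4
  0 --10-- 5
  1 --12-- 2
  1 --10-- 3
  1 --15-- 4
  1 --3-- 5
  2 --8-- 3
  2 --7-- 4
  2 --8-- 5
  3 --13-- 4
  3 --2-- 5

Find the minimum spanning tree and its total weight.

Applying Kruskal's algorithm (sort edges by weight, add if no cycle):
  Add (3,5) w=2
  Add (0,4) w=3
  Add (1,5) w=3
  Add (2,4) w=7
  Add (2,3) w=8
  Skip (2,5) w=8 (creates cycle)
  Skip (0,5) w=10 (creates cycle)
  Skip (1,3) w=10 (creates cycle)
  Skip (1,2) w=12 (creates cycle)
  Skip (3,4) w=13 (creates cycle)
  Skip (1,4) w=15 (creates cycle)
MST weight = 23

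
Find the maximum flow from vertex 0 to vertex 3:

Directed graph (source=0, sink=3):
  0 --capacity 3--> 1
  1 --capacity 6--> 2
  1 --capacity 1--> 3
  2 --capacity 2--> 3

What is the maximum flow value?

Computing max flow:
  Flow on (0->1): 3/3
  Flow on (1->2): 2/6
  Flow on (1->3): 1/1
  Flow on (2->3): 2/2
Maximum flow = 3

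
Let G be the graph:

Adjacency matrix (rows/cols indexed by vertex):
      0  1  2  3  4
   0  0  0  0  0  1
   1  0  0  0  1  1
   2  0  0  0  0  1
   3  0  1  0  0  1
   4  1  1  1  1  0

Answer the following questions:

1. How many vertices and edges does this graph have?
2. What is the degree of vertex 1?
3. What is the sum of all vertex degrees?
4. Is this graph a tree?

Count: 5 vertices, 5 edges.
Vertex 1 has neighbors [3, 4], degree = 2.
Handshaking lemma: 2 * 5 = 10.
A tree on 5 vertices has 4 edges. This graph has 5 edges (1 extra). Not a tree.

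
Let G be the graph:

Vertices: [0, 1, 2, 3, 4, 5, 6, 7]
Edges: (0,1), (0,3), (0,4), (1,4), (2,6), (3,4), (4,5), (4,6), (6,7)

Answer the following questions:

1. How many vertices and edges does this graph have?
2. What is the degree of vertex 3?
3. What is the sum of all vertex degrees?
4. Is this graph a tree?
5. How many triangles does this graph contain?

Count: 8 vertices, 9 edges.
Vertex 3 has neighbors [0, 4], degree = 2.
Handshaking lemma: 2 * 9 = 18.
A tree on 8 vertices has 7 edges. This graph has 9 edges (2 extra). Not a tree.
Number of triangles = 2.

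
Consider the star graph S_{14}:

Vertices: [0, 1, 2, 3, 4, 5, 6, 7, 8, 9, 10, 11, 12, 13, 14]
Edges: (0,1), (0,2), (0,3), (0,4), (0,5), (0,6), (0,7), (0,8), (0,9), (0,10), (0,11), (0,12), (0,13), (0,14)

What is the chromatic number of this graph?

S_{14} has one hub adjacent to 14 leaves; leaves are pairwise non-adjacent.
Color the hub 0 and every leaf 1.
Chromatic number = 2.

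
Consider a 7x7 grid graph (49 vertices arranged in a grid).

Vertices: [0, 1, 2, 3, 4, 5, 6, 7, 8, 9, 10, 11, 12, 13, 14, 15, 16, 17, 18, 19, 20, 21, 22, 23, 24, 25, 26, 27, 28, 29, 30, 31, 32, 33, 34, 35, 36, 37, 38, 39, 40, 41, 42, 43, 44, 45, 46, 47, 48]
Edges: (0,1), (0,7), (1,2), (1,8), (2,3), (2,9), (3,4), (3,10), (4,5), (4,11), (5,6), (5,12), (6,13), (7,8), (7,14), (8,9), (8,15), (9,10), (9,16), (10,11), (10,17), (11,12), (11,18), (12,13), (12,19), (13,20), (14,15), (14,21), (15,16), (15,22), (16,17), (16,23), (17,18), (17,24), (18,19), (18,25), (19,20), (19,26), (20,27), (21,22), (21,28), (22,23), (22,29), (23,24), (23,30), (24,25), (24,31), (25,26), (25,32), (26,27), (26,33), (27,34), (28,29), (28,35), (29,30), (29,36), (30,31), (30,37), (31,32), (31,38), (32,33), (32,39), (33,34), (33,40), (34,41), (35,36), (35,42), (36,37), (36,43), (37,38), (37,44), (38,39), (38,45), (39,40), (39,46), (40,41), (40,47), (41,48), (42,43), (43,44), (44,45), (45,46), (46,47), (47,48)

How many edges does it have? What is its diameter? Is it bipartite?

A 7x7 grid has 42 vertical edges and 42 horizontal edges.
Total edges = 42 + 42 = 84.
Diameter = (7-1) + (7-1) = 12 (corner to opposite corner).
Grid graphs are bipartite (checkerboard coloring).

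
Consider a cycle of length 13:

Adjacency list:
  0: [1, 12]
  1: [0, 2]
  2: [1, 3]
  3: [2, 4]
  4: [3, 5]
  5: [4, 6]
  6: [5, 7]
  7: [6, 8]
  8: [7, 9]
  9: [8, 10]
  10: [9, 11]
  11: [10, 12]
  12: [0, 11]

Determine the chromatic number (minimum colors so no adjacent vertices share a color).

This is an odd cycle (C_13). Odd cycles are not bipartite (any 2-coloring forces two adjacent vertices to match), and 3 colors suffice.
Chromatic number = 3.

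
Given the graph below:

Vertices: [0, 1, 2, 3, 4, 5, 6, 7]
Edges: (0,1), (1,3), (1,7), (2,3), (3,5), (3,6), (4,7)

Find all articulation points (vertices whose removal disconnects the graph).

An articulation point is a vertex whose removal disconnects the graph.
Articulation points: [1, 3, 7]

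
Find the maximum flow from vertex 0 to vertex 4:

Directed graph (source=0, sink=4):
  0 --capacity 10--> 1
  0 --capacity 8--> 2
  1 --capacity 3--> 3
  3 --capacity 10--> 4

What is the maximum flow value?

Computing max flow:
  Flow on (0->1): 3/10
  Flow on (1->3): 3/3
  Flow on (3->4): 3/10
Maximum flow = 3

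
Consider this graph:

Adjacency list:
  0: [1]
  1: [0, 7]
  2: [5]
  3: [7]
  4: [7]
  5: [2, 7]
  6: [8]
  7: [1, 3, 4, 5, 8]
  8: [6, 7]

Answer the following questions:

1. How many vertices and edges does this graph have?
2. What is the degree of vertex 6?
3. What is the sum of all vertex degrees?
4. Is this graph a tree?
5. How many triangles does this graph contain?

Count: 9 vertices, 8 edges.
Vertex 6 has neighbors [8], degree = 1.
Handshaking lemma: 2 * 8 = 16.
A graph is a tree iff it is connected and has exactly n-1 edges. This graph is connected (all 9 vertices in one component) and has 9-1 = 8 edges. It is a tree.
Number of triangles = 0.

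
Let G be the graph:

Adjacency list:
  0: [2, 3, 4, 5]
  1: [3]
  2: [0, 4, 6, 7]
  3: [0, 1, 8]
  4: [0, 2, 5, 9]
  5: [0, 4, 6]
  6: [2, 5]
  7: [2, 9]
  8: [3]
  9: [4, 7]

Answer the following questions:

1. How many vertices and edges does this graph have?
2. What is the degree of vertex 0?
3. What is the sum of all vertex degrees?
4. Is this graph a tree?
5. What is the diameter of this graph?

Count: 10 vertices, 13 edges.
Vertex 0 has neighbors [2, 3, 4, 5], degree = 4.
Handshaking lemma: 2 * 13 = 26.
A tree on 10 vertices has 9 edges. This graph has 13 edges (4 extra). Not a tree.
Diameter (longest shortest path) = 4.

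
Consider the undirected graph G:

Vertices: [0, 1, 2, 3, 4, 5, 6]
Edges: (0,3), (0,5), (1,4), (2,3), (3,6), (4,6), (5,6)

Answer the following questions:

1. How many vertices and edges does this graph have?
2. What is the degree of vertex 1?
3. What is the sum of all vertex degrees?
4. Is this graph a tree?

Count: 7 vertices, 7 edges.
Vertex 1 has neighbors [4], degree = 1.
Handshaking lemma: 2 * 7 = 14.
A tree on 7 vertices has 6 edges. This graph has 7 edges (1 extra). Not a tree.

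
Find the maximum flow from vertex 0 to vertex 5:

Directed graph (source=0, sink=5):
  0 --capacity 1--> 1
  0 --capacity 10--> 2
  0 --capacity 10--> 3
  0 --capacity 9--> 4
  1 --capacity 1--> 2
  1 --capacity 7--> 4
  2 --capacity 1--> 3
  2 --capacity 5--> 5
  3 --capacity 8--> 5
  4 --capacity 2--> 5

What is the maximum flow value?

Computing max flow:
  Flow on (0->2): 6/10
  Flow on (0->3): 7/10
  Flow on (0->4): 2/9
  Flow on (2->3): 1/1
  Flow on (2->5): 5/5
  Flow on (3->5): 8/8
  Flow on (4->5): 2/2
Maximum flow = 15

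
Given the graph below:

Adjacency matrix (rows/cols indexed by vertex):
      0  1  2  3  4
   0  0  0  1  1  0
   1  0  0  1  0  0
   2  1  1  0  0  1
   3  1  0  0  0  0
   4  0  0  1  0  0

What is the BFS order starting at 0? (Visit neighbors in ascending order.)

BFS from vertex 0 (neighbors processed in ascending order):
Visit order: 0, 2, 3, 1, 4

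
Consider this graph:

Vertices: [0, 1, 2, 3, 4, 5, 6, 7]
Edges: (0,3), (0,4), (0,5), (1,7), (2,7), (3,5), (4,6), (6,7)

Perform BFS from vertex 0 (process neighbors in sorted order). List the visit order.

BFS from vertex 0 (neighbors processed in ascending order):
Visit order: 0, 3, 4, 5, 6, 7, 1, 2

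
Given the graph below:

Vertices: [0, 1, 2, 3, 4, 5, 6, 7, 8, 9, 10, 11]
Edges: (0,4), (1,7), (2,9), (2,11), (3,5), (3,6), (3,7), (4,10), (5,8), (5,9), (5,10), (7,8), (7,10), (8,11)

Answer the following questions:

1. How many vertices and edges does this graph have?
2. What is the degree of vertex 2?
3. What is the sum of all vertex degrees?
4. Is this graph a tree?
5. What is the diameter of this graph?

Count: 12 vertices, 14 edges.
Vertex 2 has neighbors [9, 11], degree = 2.
Handshaking lemma: 2 * 14 = 28.
A tree on 12 vertices has 11 edges. This graph has 14 edges (3 extra). Not a tree.
Diameter (longest shortest path) = 5.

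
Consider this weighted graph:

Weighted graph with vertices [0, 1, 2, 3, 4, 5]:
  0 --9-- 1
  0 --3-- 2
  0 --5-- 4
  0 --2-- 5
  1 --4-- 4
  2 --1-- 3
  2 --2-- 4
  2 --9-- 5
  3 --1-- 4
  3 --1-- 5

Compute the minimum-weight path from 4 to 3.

Using Dijkstra's algorithm from vertex 4:
Shortest path: 4 -> 3
Total weight: 1 = 1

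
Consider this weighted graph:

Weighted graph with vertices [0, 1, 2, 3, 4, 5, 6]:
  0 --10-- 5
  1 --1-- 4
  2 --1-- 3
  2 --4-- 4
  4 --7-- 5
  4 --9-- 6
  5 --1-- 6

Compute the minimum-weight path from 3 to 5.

Using Dijkstra's algorithm from vertex 3:
Shortest path: 3 -> 2 -> 4 -> 5
Total weight: 1 + 4 + 7 = 12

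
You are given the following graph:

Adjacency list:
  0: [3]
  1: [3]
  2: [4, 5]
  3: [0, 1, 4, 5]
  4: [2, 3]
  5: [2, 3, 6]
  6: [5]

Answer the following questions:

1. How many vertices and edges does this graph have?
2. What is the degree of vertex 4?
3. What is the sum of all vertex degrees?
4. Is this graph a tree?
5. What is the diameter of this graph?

Count: 7 vertices, 7 edges.
Vertex 4 has neighbors [2, 3], degree = 2.
Handshaking lemma: 2 * 7 = 14.
A tree on 7 vertices has 6 edges. This graph has 7 edges (1 extra). Not a tree.
Diameter (longest shortest path) = 3.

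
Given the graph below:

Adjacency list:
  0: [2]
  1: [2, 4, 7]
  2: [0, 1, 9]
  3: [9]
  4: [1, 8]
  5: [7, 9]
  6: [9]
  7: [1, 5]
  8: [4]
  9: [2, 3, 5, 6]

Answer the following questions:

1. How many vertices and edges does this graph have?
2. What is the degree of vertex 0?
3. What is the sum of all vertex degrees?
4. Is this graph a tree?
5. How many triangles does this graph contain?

Count: 10 vertices, 10 edges.
Vertex 0 has neighbors [2], degree = 1.
Handshaking lemma: 2 * 10 = 20.
A tree on 10 vertices has 9 edges. This graph has 10 edges (1 extra). Not a tree.
Number of triangles = 0.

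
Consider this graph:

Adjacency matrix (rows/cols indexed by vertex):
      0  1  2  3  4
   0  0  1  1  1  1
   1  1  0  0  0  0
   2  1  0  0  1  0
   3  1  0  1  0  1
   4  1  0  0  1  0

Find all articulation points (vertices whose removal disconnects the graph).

An articulation point is a vertex whose removal disconnects the graph.
Articulation points: [0]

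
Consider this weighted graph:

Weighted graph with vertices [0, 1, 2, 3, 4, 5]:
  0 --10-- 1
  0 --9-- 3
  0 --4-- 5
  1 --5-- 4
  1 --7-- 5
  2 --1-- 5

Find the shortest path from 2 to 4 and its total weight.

Using Dijkstra's algorithm from vertex 2:
Shortest path: 2 -> 5 -> 1 -> 4
Total weight: 1 + 7 + 5 = 13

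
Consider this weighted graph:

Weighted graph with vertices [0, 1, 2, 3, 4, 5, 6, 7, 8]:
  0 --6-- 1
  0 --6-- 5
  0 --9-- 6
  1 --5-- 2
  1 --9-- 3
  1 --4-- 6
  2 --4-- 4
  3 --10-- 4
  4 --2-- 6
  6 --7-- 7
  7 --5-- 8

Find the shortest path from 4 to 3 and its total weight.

Using Dijkstra's algorithm from vertex 4:
Shortest path: 4 -> 3
Total weight: 10 = 10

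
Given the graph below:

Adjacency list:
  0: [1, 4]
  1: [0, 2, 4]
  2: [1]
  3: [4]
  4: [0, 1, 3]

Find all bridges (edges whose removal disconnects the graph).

A bridge is an edge whose removal increases the number of connected components.
Bridges found: (1,2), (3,4)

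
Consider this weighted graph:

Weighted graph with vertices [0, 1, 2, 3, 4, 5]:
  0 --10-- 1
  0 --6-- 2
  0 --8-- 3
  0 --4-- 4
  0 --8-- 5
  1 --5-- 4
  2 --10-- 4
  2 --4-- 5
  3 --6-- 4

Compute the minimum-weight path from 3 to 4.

Using Dijkstra's algorithm from vertex 3:
Shortest path: 3 -> 4
Total weight: 6 = 6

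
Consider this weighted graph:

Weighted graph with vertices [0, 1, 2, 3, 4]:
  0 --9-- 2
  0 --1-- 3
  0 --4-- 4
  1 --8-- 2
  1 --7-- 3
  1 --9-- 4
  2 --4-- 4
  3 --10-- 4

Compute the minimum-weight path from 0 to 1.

Using Dijkstra's algorithm from vertex 0:
Shortest path: 0 -> 3 -> 1
Total weight: 1 + 7 = 8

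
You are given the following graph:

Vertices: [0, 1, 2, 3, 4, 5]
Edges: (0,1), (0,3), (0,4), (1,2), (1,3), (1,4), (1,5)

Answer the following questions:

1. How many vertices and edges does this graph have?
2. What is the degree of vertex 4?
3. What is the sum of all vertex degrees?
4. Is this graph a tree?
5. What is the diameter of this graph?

Count: 6 vertices, 7 edges.
Vertex 4 has neighbors [0, 1], degree = 2.
Handshaking lemma: 2 * 7 = 14.
A tree on 6 vertices has 5 edges. This graph has 7 edges (2 extra). Not a tree.
Diameter (longest shortest path) = 2.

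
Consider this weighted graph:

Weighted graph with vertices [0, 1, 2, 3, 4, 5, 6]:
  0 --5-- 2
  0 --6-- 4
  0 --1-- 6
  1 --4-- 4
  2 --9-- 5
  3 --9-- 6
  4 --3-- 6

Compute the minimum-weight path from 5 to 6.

Using Dijkstra's algorithm from vertex 5:
Shortest path: 5 -> 2 -> 0 -> 6
Total weight: 9 + 5 + 1 = 15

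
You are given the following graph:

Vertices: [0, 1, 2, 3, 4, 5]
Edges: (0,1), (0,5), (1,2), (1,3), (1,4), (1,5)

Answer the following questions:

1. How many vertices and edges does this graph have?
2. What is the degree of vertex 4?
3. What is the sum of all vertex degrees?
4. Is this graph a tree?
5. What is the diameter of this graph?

Count: 6 vertices, 6 edges.
Vertex 4 has neighbors [1], degree = 1.
Handshaking lemma: 2 * 6 = 12.
A tree on 6 vertices has 5 edges. This graph has 6 edges (1 extra). Not a tree.
Diameter (longest shortest path) = 2.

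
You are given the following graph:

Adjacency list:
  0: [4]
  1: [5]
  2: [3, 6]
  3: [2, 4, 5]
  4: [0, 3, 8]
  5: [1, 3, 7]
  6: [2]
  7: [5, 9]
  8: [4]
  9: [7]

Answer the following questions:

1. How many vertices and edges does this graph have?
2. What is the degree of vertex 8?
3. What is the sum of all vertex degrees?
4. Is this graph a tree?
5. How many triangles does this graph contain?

Count: 10 vertices, 9 edges.
Vertex 8 has neighbors [4], degree = 1.
Handshaking lemma: 2 * 9 = 18.
A graph is a tree iff it is connected and has exactly n-1 edges. This graph is connected (all 10 vertices in one component) and has 10-1 = 9 edges. It is a tree.
Number of triangles = 0.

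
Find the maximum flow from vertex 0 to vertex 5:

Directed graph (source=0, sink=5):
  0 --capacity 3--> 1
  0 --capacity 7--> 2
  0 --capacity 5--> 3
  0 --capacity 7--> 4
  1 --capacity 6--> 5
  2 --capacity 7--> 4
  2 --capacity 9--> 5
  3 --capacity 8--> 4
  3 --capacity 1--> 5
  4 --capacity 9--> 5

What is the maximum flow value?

Computing max flow:
  Flow on (0->1): 3/3
  Flow on (0->2): 7/7
  Flow on (0->3): 5/5
  Flow on (0->4): 5/7
  Flow on (1->5): 3/6
  Flow on (2->5): 7/9
  Flow on (3->4): 4/8
  Flow on (3->5): 1/1
  Flow on (4->5): 9/9
Maximum flow = 20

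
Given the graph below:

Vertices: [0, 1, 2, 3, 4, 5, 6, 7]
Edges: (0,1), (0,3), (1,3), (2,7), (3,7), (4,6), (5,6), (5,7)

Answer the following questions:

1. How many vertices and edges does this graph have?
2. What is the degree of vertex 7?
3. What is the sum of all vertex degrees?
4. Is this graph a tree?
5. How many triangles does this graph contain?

Count: 8 vertices, 8 edges.
Vertex 7 has neighbors [2, 3, 5], degree = 3.
Handshaking lemma: 2 * 8 = 16.
A tree on 8 vertices has 7 edges. This graph has 8 edges (1 extra). Not a tree.
Number of triangles = 1.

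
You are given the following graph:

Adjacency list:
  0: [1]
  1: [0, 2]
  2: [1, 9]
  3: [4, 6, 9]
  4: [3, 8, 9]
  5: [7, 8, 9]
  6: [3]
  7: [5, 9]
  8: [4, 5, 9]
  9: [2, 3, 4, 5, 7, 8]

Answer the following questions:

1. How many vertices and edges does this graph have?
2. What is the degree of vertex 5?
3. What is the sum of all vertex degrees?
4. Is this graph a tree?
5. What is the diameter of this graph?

Count: 10 vertices, 13 edges.
Vertex 5 has neighbors [7, 8, 9], degree = 3.
Handshaking lemma: 2 * 13 = 26.
A tree on 10 vertices has 9 edges. This graph has 13 edges (4 extra). Not a tree.
Diameter (longest shortest path) = 5.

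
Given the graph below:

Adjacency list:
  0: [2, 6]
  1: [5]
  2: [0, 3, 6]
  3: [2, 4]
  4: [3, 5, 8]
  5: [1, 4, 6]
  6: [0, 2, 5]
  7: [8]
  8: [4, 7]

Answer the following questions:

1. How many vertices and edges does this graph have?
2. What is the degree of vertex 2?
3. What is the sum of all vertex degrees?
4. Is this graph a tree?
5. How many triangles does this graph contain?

Count: 9 vertices, 10 edges.
Vertex 2 has neighbors [0, 3, 6], degree = 3.
Handshaking lemma: 2 * 10 = 20.
A tree on 9 vertices has 8 edges. This graph has 10 edges (2 extra). Not a tree.
Number of triangles = 1.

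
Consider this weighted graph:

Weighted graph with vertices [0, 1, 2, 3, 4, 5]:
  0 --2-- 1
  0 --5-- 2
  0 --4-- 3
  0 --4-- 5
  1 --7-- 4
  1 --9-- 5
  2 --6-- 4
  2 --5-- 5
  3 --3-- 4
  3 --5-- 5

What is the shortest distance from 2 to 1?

Using Dijkstra's algorithm from vertex 2:
Shortest path: 2 -> 0 -> 1
Total weight: 5 + 2 = 7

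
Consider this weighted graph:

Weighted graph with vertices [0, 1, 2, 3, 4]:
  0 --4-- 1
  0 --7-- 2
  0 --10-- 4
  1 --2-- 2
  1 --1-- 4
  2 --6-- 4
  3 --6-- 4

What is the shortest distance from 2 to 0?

Using Dijkstra's algorithm from vertex 2:
Shortest path: 2 -> 1 -> 0
Total weight: 2 + 4 = 6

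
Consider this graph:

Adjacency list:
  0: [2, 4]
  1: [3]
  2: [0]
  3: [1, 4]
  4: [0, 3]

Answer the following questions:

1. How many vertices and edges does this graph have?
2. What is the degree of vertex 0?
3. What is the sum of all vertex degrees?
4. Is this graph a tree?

Count: 5 vertices, 4 edges.
Vertex 0 has neighbors [2, 4], degree = 2.
Handshaking lemma: 2 * 4 = 8.
A graph is a tree iff it is connected and has exactly n-1 edges. This graph is connected (all 5 vertices in one component) and has 5-1 = 4 edges. It is a tree.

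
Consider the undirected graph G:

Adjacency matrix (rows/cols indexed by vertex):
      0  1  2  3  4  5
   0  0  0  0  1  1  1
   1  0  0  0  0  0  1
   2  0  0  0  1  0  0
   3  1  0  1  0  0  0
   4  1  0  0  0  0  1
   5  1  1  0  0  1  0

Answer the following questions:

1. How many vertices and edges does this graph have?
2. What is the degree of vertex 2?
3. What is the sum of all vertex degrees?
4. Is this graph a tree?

Count: 6 vertices, 6 edges.
Vertex 2 has neighbors [3], degree = 1.
Handshaking lemma: 2 * 6 = 12.
A tree on 6 vertices has 5 edges. This graph has 6 edges (1 extra). Not a tree.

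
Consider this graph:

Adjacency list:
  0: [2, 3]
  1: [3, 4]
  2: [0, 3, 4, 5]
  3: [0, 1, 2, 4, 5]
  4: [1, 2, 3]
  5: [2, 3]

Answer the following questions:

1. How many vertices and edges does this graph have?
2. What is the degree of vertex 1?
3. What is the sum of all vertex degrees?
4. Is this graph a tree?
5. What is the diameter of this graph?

Count: 6 vertices, 9 edges.
Vertex 1 has neighbors [3, 4], degree = 2.
Handshaking lemma: 2 * 9 = 18.
A tree on 6 vertices has 5 edges. This graph has 9 edges (4 extra). Not a tree.
Diameter (longest shortest path) = 2.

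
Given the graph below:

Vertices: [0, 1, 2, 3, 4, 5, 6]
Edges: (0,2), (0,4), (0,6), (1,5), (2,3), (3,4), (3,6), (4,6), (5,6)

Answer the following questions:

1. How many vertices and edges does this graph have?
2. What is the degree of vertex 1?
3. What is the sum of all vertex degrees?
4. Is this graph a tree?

Count: 7 vertices, 9 edges.
Vertex 1 has neighbors [5], degree = 1.
Handshaking lemma: 2 * 9 = 18.
A tree on 7 vertices has 6 edges. This graph has 9 edges (3 extra). Not a tree.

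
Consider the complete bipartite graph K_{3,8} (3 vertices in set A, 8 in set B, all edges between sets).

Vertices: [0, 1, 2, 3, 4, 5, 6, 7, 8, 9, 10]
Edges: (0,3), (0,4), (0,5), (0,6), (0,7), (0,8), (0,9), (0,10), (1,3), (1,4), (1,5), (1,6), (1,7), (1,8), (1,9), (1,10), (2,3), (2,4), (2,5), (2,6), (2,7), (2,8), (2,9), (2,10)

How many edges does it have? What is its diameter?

K_{3,8} has 3 * 8 = 24 edges.
Any vertex reaches any opposite-side vertex in 1 step; same-side vertices reach in 2 steps via any opposite-side vertex.
Diameter = 2.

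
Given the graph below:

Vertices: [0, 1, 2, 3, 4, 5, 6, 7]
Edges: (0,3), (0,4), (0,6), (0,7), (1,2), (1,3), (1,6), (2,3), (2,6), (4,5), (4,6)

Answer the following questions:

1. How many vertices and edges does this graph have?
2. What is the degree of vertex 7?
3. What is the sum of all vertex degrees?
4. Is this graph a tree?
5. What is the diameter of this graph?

Count: 8 vertices, 11 edges.
Vertex 7 has neighbors [0], degree = 1.
Handshaking lemma: 2 * 11 = 22.
A tree on 8 vertices has 7 edges. This graph has 11 edges (4 extra). Not a tree.
Diameter (longest shortest path) = 3.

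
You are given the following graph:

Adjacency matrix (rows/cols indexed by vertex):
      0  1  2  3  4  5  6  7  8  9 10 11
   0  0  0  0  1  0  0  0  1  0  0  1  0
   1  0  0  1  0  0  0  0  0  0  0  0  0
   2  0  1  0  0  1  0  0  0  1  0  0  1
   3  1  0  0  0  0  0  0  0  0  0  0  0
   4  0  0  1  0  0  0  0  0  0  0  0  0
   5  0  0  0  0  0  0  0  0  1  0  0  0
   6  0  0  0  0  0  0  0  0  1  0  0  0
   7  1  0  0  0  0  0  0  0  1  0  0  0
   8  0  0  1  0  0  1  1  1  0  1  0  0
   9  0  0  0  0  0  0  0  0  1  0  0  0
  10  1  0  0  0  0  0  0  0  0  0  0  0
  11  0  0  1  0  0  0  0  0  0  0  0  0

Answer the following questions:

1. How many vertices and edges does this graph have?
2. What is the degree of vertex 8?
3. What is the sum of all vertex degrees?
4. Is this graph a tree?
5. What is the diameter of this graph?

Count: 12 vertices, 11 edges.
Vertex 8 has neighbors [2, 5, 6, 7, 9], degree = 5.
Handshaking lemma: 2 * 11 = 22.
A graph is a tree iff it is connected and has exactly n-1 edges. This graph is connected (all 12 vertices in one component) and has 12-1 = 11 edges. It is a tree.
Diameter (longest shortest path) = 5.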